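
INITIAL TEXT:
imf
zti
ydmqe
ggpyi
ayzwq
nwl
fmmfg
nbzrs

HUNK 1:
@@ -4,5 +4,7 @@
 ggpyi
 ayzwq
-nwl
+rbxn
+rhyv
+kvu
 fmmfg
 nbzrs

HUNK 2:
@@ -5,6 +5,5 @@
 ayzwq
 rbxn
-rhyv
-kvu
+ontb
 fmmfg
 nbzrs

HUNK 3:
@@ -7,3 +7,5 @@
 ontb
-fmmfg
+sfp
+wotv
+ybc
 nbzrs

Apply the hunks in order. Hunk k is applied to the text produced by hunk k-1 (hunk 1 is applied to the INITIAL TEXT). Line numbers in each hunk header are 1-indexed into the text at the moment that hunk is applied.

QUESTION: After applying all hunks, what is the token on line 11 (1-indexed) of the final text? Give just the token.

Hunk 1: at line 4 remove [nwl] add [rbxn,rhyv,kvu] -> 10 lines: imf zti ydmqe ggpyi ayzwq rbxn rhyv kvu fmmfg nbzrs
Hunk 2: at line 5 remove [rhyv,kvu] add [ontb] -> 9 lines: imf zti ydmqe ggpyi ayzwq rbxn ontb fmmfg nbzrs
Hunk 3: at line 7 remove [fmmfg] add [sfp,wotv,ybc] -> 11 lines: imf zti ydmqe ggpyi ayzwq rbxn ontb sfp wotv ybc nbzrs
Final line 11: nbzrs

Answer: nbzrs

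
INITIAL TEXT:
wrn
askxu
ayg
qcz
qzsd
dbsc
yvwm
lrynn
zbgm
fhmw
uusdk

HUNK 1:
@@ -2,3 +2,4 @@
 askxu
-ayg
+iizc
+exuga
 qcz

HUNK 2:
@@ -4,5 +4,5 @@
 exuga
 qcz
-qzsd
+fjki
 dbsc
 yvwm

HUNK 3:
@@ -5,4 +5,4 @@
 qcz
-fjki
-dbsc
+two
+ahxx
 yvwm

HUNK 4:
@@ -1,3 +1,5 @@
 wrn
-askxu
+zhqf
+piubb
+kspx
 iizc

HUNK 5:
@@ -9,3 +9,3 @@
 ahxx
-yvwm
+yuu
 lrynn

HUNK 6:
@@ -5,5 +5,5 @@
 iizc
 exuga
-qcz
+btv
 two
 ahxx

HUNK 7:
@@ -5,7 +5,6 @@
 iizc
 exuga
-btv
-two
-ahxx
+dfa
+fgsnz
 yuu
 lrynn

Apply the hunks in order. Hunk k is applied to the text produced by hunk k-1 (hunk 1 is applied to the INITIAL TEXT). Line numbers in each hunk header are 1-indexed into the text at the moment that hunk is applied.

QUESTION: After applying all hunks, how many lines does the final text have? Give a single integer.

Hunk 1: at line 2 remove [ayg] add [iizc,exuga] -> 12 lines: wrn askxu iizc exuga qcz qzsd dbsc yvwm lrynn zbgm fhmw uusdk
Hunk 2: at line 4 remove [qzsd] add [fjki] -> 12 lines: wrn askxu iizc exuga qcz fjki dbsc yvwm lrynn zbgm fhmw uusdk
Hunk 3: at line 5 remove [fjki,dbsc] add [two,ahxx] -> 12 lines: wrn askxu iizc exuga qcz two ahxx yvwm lrynn zbgm fhmw uusdk
Hunk 4: at line 1 remove [askxu] add [zhqf,piubb,kspx] -> 14 lines: wrn zhqf piubb kspx iizc exuga qcz two ahxx yvwm lrynn zbgm fhmw uusdk
Hunk 5: at line 9 remove [yvwm] add [yuu] -> 14 lines: wrn zhqf piubb kspx iizc exuga qcz two ahxx yuu lrynn zbgm fhmw uusdk
Hunk 6: at line 5 remove [qcz] add [btv] -> 14 lines: wrn zhqf piubb kspx iizc exuga btv two ahxx yuu lrynn zbgm fhmw uusdk
Hunk 7: at line 5 remove [btv,two,ahxx] add [dfa,fgsnz] -> 13 lines: wrn zhqf piubb kspx iizc exuga dfa fgsnz yuu lrynn zbgm fhmw uusdk
Final line count: 13

Answer: 13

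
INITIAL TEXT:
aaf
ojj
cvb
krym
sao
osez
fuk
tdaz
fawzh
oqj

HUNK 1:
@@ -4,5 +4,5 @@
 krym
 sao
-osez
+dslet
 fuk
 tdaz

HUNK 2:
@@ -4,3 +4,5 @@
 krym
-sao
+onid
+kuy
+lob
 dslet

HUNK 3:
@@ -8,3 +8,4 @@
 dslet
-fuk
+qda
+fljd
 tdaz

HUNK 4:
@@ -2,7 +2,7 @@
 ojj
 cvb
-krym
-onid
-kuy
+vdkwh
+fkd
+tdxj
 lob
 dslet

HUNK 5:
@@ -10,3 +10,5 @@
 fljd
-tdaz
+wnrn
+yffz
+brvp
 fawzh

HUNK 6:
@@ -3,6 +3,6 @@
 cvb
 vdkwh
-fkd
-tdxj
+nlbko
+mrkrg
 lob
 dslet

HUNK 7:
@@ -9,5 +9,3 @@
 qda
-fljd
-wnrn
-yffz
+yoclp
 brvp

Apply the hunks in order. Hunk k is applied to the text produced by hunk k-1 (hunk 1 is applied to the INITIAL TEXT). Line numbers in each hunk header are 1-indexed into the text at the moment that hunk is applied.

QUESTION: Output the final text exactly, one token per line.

Hunk 1: at line 4 remove [osez] add [dslet] -> 10 lines: aaf ojj cvb krym sao dslet fuk tdaz fawzh oqj
Hunk 2: at line 4 remove [sao] add [onid,kuy,lob] -> 12 lines: aaf ojj cvb krym onid kuy lob dslet fuk tdaz fawzh oqj
Hunk 3: at line 8 remove [fuk] add [qda,fljd] -> 13 lines: aaf ojj cvb krym onid kuy lob dslet qda fljd tdaz fawzh oqj
Hunk 4: at line 2 remove [krym,onid,kuy] add [vdkwh,fkd,tdxj] -> 13 lines: aaf ojj cvb vdkwh fkd tdxj lob dslet qda fljd tdaz fawzh oqj
Hunk 5: at line 10 remove [tdaz] add [wnrn,yffz,brvp] -> 15 lines: aaf ojj cvb vdkwh fkd tdxj lob dslet qda fljd wnrn yffz brvp fawzh oqj
Hunk 6: at line 3 remove [fkd,tdxj] add [nlbko,mrkrg] -> 15 lines: aaf ojj cvb vdkwh nlbko mrkrg lob dslet qda fljd wnrn yffz brvp fawzh oqj
Hunk 7: at line 9 remove [fljd,wnrn,yffz] add [yoclp] -> 13 lines: aaf ojj cvb vdkwh nlbko mrkrg lob dslet qda yoclp brvp fawzh oqj

Answer: aaf
ojj
cvb
vdkwh
nlbko
mrkrg
lob
dslet
qda
yoclp
brvp
fawzh
oqj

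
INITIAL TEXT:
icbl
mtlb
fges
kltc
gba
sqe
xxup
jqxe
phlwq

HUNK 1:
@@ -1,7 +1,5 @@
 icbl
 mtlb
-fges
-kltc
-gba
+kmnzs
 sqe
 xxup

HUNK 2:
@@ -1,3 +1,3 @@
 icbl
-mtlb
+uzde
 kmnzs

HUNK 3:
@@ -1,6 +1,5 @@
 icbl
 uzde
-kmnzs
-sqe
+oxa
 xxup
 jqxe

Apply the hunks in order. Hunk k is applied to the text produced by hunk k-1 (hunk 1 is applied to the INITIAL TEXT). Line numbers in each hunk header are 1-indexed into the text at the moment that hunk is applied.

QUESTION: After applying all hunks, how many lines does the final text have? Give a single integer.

Answer: 6

Derivation:
Hunk 1: at line 1 remove [fges,kltc,gba] add [kmnzs] -> 7 lines: icbl mtlb kmnzs sqe xxup jqxe phlwq
Hunk 2: at line 1 remove [mtlb] add [uzde] -> 7 lines: icbl uzde kmnzs sqe xxup jqxe phlwq
Hunk 3: at line 1 remove [kmnzs,sqe] add [oxa] -> 6 lines: icbl uzde oxa xxup jqxe phlwq
Final line count: 6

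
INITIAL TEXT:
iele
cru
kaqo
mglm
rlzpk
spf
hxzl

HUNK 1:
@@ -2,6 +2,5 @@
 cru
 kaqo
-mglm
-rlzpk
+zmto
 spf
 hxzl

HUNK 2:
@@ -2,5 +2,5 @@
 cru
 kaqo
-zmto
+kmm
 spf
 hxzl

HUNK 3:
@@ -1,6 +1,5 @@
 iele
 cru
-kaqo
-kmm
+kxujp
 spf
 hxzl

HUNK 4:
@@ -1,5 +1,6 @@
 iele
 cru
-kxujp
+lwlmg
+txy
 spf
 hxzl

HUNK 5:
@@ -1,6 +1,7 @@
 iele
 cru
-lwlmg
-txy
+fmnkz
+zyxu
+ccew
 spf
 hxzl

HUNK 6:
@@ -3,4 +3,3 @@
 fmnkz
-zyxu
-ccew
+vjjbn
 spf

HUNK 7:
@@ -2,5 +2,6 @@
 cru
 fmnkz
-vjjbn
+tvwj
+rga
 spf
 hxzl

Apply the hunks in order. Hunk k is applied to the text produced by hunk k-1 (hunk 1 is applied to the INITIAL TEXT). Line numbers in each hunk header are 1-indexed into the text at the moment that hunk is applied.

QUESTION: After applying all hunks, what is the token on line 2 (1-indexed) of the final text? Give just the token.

Answer: cru

Derivation:
Hunk 1: at line 2 remove [mglm,rlzpk] add [zmto] -> 6 lines: iele cru kaqo zmto spf hxzl
Hunk 2: at line 2 remove [zmto] add [kmm] -> 6 lines: iele cru kaqo kmm spf hxzl
Hunk 3: at line 1 remove [kaqo,kmm] add [kxujp] -> 5 lines: iele cru kxujp spf hxzl
Hunk 4: at line 1 remove [kxujp] add [lwlmg,txy] -> 6 lines: iele cru lwlmg txy spf hxzl
Hunk 5: at line 1 remove [lwlmg,txy] add [fmnkz,zyxu,ccew] -> 7 lines: iele cru fmnkz zyxu ccew spf hxzl
Hunk 6: at line 3 remove [zyxu,ccew] add [vjjbn] -> 6 lines: iele cru fmnkz vjjbn spf hxzl
Hunk 7: at line 2 remove [vjjbn] add [tvwj,rga] -> 7 lines: iele cru fmnkz tvwj rga spf hxzl
Final line 2: cru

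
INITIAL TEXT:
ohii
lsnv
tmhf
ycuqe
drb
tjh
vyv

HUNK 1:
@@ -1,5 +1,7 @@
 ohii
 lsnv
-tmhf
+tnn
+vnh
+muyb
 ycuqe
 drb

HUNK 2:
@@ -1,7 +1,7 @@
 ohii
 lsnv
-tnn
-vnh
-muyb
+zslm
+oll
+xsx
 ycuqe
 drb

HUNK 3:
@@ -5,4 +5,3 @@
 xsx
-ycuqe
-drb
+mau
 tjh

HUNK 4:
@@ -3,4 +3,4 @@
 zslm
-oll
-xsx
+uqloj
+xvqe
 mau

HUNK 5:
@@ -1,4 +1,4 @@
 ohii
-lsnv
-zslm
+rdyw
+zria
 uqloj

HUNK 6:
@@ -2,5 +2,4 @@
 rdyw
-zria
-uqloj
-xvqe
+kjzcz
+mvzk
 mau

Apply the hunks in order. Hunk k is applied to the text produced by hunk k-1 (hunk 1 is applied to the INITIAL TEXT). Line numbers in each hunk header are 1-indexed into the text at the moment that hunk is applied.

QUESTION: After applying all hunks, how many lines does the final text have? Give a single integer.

Hunk 1: at line 1 remove [tmhf] add [tnn,vnh,muyb] -> 9 lines: ohii lsnv tnn vnh muyb ycuqe drb tjh vyv
Hunk 2: at line 1 remove [tnn,vnh,muyb] add [zslm,oll,xsx] -> 9 lines: ohii lsnv zslm oll xsx ycuqe drb tjh vyv
Hunk 3: at line 5 remove [ycuqe,drb] add [mau] -> 8 lines: ohii lsnv zslm oll xsx mau tjh vyv
Hunk 4: at line 3 remove [oll,xsx] add [uqloj,xvqe] -> 8 lines: ohii lsnv zslm uqloj xvqe mau tjh vyv
Hunk 5: at line 1 remove [lsnv,zslm] add [rdyw,zria] -> 8 lines: ohii rdyw zria uqloj xvqe mau tjh vyv
Hunk 6: at line 2 remove [zria,uqloj,xvqe] add [kjzcz,mvzk] -> 7 lines: ohii rdyw kjzcz mvzk mau tjh vyv
Final line count: 7

Answer: 7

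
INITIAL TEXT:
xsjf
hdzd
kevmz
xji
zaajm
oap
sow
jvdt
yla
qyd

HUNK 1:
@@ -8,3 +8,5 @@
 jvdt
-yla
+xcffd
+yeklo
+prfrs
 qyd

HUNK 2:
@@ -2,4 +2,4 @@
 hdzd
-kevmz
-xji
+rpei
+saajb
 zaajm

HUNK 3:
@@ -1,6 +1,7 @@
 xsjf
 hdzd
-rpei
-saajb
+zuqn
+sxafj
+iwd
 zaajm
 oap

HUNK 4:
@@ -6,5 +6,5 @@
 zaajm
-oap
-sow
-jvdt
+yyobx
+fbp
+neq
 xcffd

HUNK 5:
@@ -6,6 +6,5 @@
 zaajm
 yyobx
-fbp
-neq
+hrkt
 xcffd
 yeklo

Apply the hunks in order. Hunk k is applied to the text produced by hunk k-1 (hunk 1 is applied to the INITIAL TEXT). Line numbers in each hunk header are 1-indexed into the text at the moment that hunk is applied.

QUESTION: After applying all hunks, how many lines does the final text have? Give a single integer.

Hunk 1: at line 8 remove [yla] add [xcffd,yeklo,prfrs] -> 12 lines: xsjf hdzd kevmz xji zaajm oap sow jvdt xcffd yeklo prfrs qyd
Hunk 2: at line 2 remove [kevmz,xji] add [rpei,saajb] -> 12 lines: xsjf hdzd rpei saajb zaajm oap sow jvdt xcffd yeklo prfrs qyd
Hunk 3: at line 1 remove [rpei,saajb] add [zuqn,sxafj,iwd] -> 13 lines: xsjf hdzd zuqn sxafj iwd zaajm oap sow jvdt xcffd yeklo prfrs qyd
Hunk 4: at line 6 remove [oap,sow,jvdt] add [yyobx,fbp,neq] -> 13 lines: xsjf hdzd zuqn sxafj iwd zaajm yyobx fbp neq xcffd yeklo prfrs qyd
Hunk 5: at line 6 remove [fbp,neq] add [hrkt] -> 12 lines: xsjf hdzd zuqn sxafj iwd zaajm yyobx hrkt xcffd yeklo prfrs qyd
Final line count: 12

Answer: 12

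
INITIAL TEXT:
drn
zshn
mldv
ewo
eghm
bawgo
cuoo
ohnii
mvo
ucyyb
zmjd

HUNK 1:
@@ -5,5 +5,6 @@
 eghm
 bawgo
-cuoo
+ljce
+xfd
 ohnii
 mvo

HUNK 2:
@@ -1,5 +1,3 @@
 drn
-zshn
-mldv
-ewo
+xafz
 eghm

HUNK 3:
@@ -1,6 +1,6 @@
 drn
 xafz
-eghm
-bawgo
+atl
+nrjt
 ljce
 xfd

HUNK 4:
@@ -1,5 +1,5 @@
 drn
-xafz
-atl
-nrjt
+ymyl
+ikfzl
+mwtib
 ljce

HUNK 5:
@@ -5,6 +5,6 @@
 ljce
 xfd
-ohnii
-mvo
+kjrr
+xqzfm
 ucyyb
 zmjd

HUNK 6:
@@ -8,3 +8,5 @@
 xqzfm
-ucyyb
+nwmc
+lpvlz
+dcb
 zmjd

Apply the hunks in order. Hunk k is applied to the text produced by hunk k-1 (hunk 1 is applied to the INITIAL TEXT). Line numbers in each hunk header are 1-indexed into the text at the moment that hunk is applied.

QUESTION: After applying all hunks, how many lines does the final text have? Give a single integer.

Answer: 12

Derivation:
Hunk 1: at line 5 remove [cuoo] add [ljce,xfd] -> 12 lines: drn zshn mldv ewo eghm bawgo ljce xfd ohnii mvo ucyyb zmjd
Hunk 2: at line 1 remove [zshn,mldv,ewo] add [xafz] -> 10 lines: drn xafz eghm bawgo ljce xfd ohnii mvo ucyyb zmjd
Hunk 3: at line 1 remove [eghm,bawgo] add [atl,nrjt] -> 10 lines: drn xafz atl nrjt ljce xfd ohnii mvo ucyyb zmjd
Hunk 4: at line 1 remove [xafz,atl,nrjt] add [ymyl,ikfzl,mwtib] -> 10 lines: drn ymyl ikfzl mwtib ljce xfd ohnii mvo ucyyb zmjd
Hunk 5: at line 5 remove [ohnii,mvo] add [kjrr,xqzfm] -> 10 lines: drn ymyl ikfzl mwtib ljce xfd kjrr xqzfm ucyyb zmjd
Hunk 6: at line 8 remove [ucyyb] add [nwmc,lpvlz,dcb] -> 12 lines: drn ymyl ikfzl mwtib ljce xfd kjrr xqzfm nwmc lpvlz dcb zmjd
Final line count: 12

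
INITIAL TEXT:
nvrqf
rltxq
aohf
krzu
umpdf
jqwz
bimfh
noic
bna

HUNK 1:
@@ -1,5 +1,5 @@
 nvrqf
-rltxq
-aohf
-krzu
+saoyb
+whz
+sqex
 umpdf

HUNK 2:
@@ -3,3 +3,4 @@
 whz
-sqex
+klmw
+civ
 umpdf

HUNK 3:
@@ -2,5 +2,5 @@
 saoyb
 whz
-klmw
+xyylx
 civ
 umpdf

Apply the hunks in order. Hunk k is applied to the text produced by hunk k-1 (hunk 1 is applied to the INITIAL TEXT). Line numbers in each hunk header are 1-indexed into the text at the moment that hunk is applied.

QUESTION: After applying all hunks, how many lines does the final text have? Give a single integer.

Hunk 1: at line 1 remove [rltxq,aohf,krzu] add [saoyb,whz,sqex] -> 9 lines: nvrqf saoyb whz sqex umpdf jqwz bimfh noic bna
Hunk 2: at line 3 remove [sqex] add [klmw,civ] -> 10 lines: nvrqf saoyb whz klmw civ umpdf jqwz bimfh noic bna
Hunk 3: at line 2 remove [klmw] add [xyylx] -> 10 lines: nvrqf saoyb whz xyylx civ umpdf jqwz bimfh noic bna
Final line count: 10

Answer: 10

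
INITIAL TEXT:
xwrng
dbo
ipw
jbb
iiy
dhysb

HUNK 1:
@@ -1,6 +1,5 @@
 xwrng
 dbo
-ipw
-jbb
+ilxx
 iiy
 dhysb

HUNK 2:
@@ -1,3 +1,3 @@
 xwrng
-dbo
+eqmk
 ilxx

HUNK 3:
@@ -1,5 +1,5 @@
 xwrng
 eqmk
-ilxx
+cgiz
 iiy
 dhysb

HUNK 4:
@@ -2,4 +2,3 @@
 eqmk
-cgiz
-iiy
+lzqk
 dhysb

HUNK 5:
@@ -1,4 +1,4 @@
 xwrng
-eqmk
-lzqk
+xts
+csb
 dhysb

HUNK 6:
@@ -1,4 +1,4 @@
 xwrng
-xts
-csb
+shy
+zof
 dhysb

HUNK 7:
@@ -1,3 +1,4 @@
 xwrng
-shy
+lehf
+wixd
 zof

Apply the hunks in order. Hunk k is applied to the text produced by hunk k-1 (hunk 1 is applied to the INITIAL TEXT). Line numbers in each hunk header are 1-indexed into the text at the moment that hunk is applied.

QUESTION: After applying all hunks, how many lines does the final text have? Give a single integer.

Answer: 5

Derivation:
Hunk 1: at line 1 remove [ipw,jbb] add [ilxx] -> 5 lines: xwrng dbo ilxx iiy dhysb
Hunk 2: at line 1 remove [dbo] add [eqmk] -> 5 lines: xwrng eqmk ilxx iiy dhysb
Hunk 3: at line 1 remove [ilxx] add [cgiz] -> 5 lines: xwrng eqmk cgiz iiy dhysb
Hunk 4: at line 2 remove [cgiz,iiy] add [lzqk] -> 4 lines: xwrng eqmk lzqk dhysb
Hunk 5: at line 1 remove [eqmk,lzqk] add [xts,csb] -> 4 lines: xwrng xts csb dhysb
Hunk 6: at line 1 remove [xts,csb] add [shy,zof] -> 4 lines: xwrng shy zof dhysb
Hunk 7: at line 1 remove [shy] add [lehf,wixd] -> 5 lines: xwrng lehf wixd zof dhysb
Final line count: 5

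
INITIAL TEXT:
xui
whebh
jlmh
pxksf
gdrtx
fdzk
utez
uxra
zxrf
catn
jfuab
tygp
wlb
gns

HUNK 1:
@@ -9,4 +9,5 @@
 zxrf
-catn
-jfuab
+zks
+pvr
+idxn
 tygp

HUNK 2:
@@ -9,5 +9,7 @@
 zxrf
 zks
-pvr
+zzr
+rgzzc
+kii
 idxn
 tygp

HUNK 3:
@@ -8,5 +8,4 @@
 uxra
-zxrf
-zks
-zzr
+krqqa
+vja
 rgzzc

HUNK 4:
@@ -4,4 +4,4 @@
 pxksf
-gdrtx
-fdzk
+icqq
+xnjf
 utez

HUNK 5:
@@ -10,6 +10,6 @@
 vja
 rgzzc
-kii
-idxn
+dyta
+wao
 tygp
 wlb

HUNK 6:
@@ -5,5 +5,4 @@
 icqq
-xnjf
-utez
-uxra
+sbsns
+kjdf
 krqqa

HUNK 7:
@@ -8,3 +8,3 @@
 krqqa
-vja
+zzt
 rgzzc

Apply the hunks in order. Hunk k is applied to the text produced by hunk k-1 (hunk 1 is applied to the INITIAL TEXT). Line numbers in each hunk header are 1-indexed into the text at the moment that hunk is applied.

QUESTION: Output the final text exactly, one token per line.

Answer: xui
whebh
jlmh
pxksf
icqq
sbsns
kjdf
krqqa
zzt
rgzzc
dyta
wao
tygp
wlb
gns

Derivation:
Hunk 1: at line 9 remove [catn,jfuab] add [zks,pvr,idxn] -> 15 lines: xui whebh jlmh pxksf gdrtx fdzk utez uxra zxrf zks pvr idxn tygp wlb gns
Hunk 2: at line 9 remove [pvr] add [zzr,rgzzc,kii] -> 17 lines: xui whebh jlmh pxksf gdrtx fdzk utez uxra zxrf zks zzr rgzzc kii idxn tygp wlb gns
Hunk 3: at line 8 remove [zxrf,zks,zzr] add [krqqa,vja] -> 16 lines: xui whebh jlmh pxksf gdrtx fdzk utez uxra krqqa vja rgzzc kii idxn tygp wlb gns
Hunk 4: at line 4 remove [gdrtx,fdzk] add [icqq,xnjf] -> 16 lines: xui whebh jlmh pxksf icqq xnjf utez uxra krqqa vja rgzzc kii idxn tygp wlb gns
Hunk 5: at line 10 remove [kii,idxn] add [dyta,wao] -> 16 lines: xui whebh jlmh pxksf icqq xnjf utez uxra krqqa vja rgzzc dyta wao tygp wlb gns
Hunk 6: at line 5 remove [xnjf,utez,uxra] add [sbsns,kjdf] -> 15 lines: xui whebh jlmh pxksf icqq sbsns kjdf krqqa vja rgzzc dyta wao tygp wlb gns
Hunk 7: at line 8 remove [vja] add [zzt] -> 15 lines: xui whebh jlmh pxksf icqq sbsns kjdf krqqa zzt rgzzc dyta wao tygp wlb gns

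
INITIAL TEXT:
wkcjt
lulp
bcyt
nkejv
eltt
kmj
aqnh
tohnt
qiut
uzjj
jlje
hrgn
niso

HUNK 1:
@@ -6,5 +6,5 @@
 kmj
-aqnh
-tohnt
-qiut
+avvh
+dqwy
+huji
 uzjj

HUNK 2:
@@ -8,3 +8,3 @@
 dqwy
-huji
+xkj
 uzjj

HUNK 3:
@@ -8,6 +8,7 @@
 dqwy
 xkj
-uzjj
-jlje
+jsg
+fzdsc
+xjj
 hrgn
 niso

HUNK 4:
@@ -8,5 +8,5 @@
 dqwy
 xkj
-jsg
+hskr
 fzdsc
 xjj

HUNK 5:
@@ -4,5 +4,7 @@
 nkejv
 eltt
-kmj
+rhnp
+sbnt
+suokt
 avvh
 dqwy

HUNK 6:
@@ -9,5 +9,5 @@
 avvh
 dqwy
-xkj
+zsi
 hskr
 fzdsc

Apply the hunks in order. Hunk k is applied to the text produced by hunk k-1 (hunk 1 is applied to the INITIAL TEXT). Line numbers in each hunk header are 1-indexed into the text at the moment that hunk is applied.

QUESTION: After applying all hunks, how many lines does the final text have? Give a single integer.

Hunk 1: at line 6 remove [aqnh,tohnt,qiut] add [avvh,dqwy,huji] -> 13 lines: wkcjt lulp bcyt nkejv eltt kmj avvh dqwy huji uzjj jlje hrgn niso
Hunk 2: at line 8 remove [huji] add [xkj] -> 13 lines: wkcjt lulp bcyt nkejv eltt kmj avvh dqwy xkj uzjj jlje hrgn niso
Hunk 3: at line 8 remove [uzjj,jlje] add [jsg,fzdsc,xjj] -> 14 lines: wkcjt lulp bcyt nkejv eltt kmj avvh dqwy xkj jsg fzdsc xjj hrgn niso
Hunk 4: at line 8 remove [jsg] add [hskr] -> 14 lines: wkcjt lulp bcyt nkejv eltt kmj avvh dqwy xkj hskr fzdsc xjj hrgn niso
Hunk 5: at line 4 remove [kmj] add [rhnp,sbnt,suokt] -> 16 lines: wkcjt lulp bcyt nkejv eltt rhnp sbnt suokt avvh dqwy xkj hskr fzdsc xjj hrgn niso
Hunk 6: at line 9 remove [xkj] add [zsi] -> 16 lines: wkcjt lulp bcyt nkejv eltt rhnp sbnt suokt avvh dqwy zsi hskr fzdsc xjj hrgn niso
Final line count: 16

Answer: 16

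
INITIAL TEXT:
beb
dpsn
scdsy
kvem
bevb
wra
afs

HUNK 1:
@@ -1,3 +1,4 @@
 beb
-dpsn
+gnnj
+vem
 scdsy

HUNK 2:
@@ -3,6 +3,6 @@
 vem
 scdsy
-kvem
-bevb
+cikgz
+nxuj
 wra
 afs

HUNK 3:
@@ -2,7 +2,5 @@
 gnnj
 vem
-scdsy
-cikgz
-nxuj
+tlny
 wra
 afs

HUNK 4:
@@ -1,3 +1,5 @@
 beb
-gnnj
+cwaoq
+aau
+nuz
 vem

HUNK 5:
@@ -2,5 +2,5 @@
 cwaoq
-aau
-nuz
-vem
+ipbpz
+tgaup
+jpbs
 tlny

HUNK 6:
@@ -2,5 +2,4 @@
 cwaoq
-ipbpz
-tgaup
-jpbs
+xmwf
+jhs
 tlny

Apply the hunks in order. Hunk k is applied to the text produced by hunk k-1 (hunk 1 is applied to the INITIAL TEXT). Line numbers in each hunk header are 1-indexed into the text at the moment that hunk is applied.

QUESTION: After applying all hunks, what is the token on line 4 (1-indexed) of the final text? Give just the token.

Answer: jhs

Derivation:
Hunk 1: at line 1 remove [dpsn] add [gnnj,vem] -> 8 lines: beb gnnj vem scdsy kvem bevb wra afs
Hunk 2: at line 3 remove [kvem,bevb] add [cikgz,nxuj] -> 8 lines: beb gnnj vem scdsy cikgz nxuj wra afs
Hunk 3: at line 2 remove [scdsy,cikgz,nxuj] add [tlny] -> 6 lines: beb gnnj vem tlny wra afs
Hunk 4: at line 1 remove [gnnj] add [cwaoq,aau,nuz] -> 8 lines: beb cwaoq aau nuz vem tlny wra afs
Hunk 5: at line 2 remove [aau,nuz,vem] add [ipbpz,tgaup,jpbs] -> 8 lines: beb cwaoq ipbpz tgaup jpbs tlny wra afs
Hunk 6: at line 2 remove [ipbpz,tgaup,jpbs] add [xmwf,jhs] -> 7 lines: beb cwaoq xmwf jhs tlny wra afs
Final line 4: jhs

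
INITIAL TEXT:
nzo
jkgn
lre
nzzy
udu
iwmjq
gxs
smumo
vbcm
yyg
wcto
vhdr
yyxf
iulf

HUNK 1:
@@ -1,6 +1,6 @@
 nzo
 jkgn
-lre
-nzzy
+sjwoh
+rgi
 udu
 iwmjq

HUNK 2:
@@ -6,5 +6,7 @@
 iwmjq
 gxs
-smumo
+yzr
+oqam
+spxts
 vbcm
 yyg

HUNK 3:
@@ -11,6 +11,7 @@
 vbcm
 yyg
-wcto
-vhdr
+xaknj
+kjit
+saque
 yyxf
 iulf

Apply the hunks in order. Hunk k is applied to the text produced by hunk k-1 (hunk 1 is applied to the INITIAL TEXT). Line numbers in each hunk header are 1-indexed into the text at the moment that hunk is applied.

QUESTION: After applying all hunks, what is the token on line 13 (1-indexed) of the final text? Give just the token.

Hunk 1: at line 1 remove [lre,nzzy] add [sjwoh,rgi] -> 14 lines: nzo jkgn sjwoh rgi udu iwmjq gxs smumo vbcm yyg wcto vhdr yyxf iulf
Hunk 2: at line 6 remove [smumo] add [yzr,oqam,spxts] -> 16 lines: nzo jkgn sjwoh rgi udu iwmjq gxs yzr oqam spxts vbcm yyg wcto vhdr yyxf iulf
Hunk 3: at line 11 remove [wcto,vhdr] add [xaknj,kjit,saque] -> 17 lines: nzo jkgn sjwoh rgi udu iwmjq gxs yzr oqam spxts vbcm yyg xaknj kjit saque yyxf iulf
Final line 13: xaknj

Answer: xaknj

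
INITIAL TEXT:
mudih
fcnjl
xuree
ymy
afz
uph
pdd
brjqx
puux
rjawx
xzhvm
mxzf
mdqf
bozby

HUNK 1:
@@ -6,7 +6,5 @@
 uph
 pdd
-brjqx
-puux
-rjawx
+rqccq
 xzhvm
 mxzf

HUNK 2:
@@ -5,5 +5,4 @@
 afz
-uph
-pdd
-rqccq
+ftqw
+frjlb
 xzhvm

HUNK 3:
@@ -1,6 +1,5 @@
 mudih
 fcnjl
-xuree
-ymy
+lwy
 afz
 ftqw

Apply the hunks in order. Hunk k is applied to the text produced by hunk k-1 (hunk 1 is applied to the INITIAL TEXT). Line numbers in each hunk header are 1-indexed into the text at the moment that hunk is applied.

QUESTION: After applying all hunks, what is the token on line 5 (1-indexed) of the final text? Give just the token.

Hunk 1: at line 6 remove [brjqx,puux,rjawx] add [rqccq] -> 12 lines: mudih fcnjl xuree ymy afz uph pdd rqccq xzhvm mxzf mdqf bozby
Hunk 2: at line 5 remove [uph,pdd,rqccq] add [ftqw,frjlb] -> 11 lines: mudih fcnjl xuree ymy afz ftqw frjlb xzhvm mxzf mdqf bozby
Hunk 3: at line 1 remove [xuree,ymy] add [lwy] -> 10 lines: mudih fcnjl lwy afz ftqw frjlb xzhvm mxzf mdqf bozby
Final line 5: ftqw

Answer: ftqw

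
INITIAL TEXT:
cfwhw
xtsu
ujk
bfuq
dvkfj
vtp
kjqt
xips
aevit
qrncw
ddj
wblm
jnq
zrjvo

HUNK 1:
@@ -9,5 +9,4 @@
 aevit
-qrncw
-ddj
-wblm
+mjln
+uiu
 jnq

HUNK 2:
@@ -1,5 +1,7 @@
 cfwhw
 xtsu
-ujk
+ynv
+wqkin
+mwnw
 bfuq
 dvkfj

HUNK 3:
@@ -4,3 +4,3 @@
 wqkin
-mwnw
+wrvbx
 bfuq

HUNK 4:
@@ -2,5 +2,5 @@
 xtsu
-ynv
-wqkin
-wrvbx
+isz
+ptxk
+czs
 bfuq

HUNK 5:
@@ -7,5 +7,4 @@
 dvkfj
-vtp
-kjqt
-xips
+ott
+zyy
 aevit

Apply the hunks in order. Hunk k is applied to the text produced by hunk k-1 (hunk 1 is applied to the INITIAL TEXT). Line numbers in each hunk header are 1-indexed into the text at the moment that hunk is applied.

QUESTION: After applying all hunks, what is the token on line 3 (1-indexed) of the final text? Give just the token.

Answer: isz

Derivation:
Hunk 1: at line 9 remove [qrncw,ddj,wblm] add [mjln,uiu] -> 13 lines: cfwhw xtsu ujk bfuq dvkfj vtp kjqt xips aevit mjln uiu jnq zrjvo
Hunk 2: at line 1 remove [ujk] add [ynv,wqkin,mwnw] -> 15 lines: cfwhw xtsu ynv wqkin mwnw bfuq dvkfj vtp kjqt xips aevit mjln uiu jnq zrjvo
Hunk 3: at line 4 remove [mwnw] add [wrvbx] -> 15 lines: cfwhw xtsu ynv wqkin wrvbx bfuq dvkfj vtp kjqt xips aevit mjln uiu jnq zrjvo
Hunk 4: at line 2 remove [ynv,wqkin,wrvbx] add [isz,ptxk,czs] -> 15 lines: cfwhw xtsu isz ptxk czs bfuq dvkfj vtp kjqt xips aevit mjln uiu jnq zrjvo
Hunk 5: at line 7 remove [vtp,kjqt,xips] add [ott,zyy] -> 14 lines: cfwhw xtsu isz ptxk czs bfuq dvkfj ott zyy aevit mjln uiu jnq zrjvo
Final line 3: isz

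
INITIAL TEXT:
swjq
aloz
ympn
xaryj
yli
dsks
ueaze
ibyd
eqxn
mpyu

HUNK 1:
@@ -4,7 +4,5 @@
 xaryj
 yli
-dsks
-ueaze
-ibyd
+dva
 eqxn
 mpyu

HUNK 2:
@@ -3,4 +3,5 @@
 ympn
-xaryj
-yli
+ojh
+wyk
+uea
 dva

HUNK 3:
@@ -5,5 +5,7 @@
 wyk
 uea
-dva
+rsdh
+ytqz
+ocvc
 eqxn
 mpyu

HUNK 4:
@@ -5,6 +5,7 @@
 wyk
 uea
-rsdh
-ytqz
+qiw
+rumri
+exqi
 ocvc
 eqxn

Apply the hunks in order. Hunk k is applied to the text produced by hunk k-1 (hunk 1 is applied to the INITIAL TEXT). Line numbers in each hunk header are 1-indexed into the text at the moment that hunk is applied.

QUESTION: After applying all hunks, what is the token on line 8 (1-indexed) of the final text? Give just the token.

Answer: rumri

Derivation:
Hunk 1: at line 4 remove [dsks,ueaze,ibyd] add [dva] -> 8 lines: swjq aloz ympn xaryj yli dva eqxn mpyu
Hunk 2: at line 3 remove [xaryj,yli] add [ojh,wyk,uea] -> 9 lines: swjq aloz ympn ojh wyk uea dva eqxn mpyu
Hunk 3: at line 5 remove [dva] add [rsdh,ytqz,ocvc] -> 11 lines: swjq aloz ympn ojh wyk uea rsdh ytqz ocvc eqxn mpyu
Hunk 4: at line 5 remove [rsdh,ytqz] add [qiw,rumri,exqi] -> 12 lines: swjq aloz ympn ojh wyk uea qiw rumri exqi ocvc eqxn mpyu
Final line 8: rumri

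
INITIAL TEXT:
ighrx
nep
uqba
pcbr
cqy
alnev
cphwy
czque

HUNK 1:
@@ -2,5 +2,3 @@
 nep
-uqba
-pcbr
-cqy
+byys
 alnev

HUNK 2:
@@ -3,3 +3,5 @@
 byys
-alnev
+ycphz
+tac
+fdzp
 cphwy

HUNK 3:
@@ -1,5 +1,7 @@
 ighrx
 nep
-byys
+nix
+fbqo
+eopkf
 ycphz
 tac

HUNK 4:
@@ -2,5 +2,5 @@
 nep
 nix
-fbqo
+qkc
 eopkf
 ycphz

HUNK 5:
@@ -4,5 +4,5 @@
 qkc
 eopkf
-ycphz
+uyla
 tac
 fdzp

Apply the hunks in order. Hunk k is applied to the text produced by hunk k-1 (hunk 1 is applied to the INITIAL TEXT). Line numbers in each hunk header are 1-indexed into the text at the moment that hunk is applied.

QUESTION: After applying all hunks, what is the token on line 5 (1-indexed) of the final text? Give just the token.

Answer: eopkf

Derivation:
Hunk 1: at line 2 remove [uqba,pcbr,cqy] add [byys] -> 6 lines: ighrx nep byys alnev cphwy czque
Hunk 2: at line 3 remove [alnev] add [ycphz,tac,fdzp] -> 8 lines: ighrx nep byys ycphz tac fdzp cphwy czque
Hunk 3: at line 1 remove [byys] add [nix,fbqo,eopkf] -> 10 lines: ighrx nep nix fbqo eopkf ycphz tac fdzp cphwy czque
Hunk 4: at line 2 remove [fbqo] add [qkc] -> 10 lines: ighrx nep nix qkc eopkf ycphz tac fdzp cphwy czque
Hunk 5: at line 4 remove [ycphz] add [uyla] -> 10 lines: ighrx nep nix qkc eopkf uyla tac fdzp cphwy czque
Final line 5: eopkf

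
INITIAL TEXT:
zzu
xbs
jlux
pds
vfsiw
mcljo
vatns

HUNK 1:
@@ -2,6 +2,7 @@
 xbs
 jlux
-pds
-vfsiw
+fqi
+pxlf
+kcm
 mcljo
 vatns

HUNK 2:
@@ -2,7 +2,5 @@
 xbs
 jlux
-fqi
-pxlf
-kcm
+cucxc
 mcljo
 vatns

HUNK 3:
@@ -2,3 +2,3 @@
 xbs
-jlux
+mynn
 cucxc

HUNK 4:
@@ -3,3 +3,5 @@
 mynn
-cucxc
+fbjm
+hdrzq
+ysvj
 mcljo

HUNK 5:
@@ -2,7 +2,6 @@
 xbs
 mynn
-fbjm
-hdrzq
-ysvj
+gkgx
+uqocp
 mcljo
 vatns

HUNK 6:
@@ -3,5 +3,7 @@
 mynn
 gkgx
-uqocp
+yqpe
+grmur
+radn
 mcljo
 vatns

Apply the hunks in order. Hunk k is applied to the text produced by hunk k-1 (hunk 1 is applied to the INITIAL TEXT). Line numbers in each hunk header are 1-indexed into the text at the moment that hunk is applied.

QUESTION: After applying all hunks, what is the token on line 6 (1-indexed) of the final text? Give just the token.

Hunk 1: at line 2 remove [pds,vfsiw] add [fqi,pxlf,kcm] -> 8 lines: zzu xbs jlux fqi pxlf kcm mcljo vatns
Hunk 2: at line 2 remove [fqi,pxlf,kcm] add [cucxc] -> 6 lines: zzu xbs jlux cucxc mcljo vatns
Hunk 3: at line 2 remove [jlux] add [mynn] -> 6 lines: zzu xbs mynn cucxc mcljo vatns
Hunk 4: at line 3 remove [cucxc] add [fbjm,hdrzq,ysvj] -> 8 lines: zzu xbs mynn fbjm hdrzq ysvj mcljo vatns
Hunk 5: at line 2 remove [fbjm,hdrzq,ysvj] add [gkgx,uqocp] -> 7 lines: zzu xbs mynn gkgx uqocp mcljo vatns
Hunk 6: at line 3 remove [uqocp] add [yqpe,grmur,radn] -> 9 lines: zzu xbs mynn gkgx yqpe grmur radn mcljo vatns
Final line 6: grmur

Answer: grmur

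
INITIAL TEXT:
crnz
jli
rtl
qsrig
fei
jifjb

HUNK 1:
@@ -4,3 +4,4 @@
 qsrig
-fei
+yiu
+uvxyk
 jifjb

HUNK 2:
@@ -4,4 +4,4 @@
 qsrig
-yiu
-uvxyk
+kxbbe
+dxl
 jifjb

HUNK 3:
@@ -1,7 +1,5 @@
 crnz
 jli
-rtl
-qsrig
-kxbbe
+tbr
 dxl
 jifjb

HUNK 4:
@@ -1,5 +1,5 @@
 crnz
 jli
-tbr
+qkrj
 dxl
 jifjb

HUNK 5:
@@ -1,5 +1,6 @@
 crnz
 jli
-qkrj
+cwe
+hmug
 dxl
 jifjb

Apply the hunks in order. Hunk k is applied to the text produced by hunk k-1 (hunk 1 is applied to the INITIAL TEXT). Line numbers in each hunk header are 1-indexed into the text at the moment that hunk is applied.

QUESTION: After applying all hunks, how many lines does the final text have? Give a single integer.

Answer: 6

Derivation:
Hunk 1: at line 4 remove [fei] add [yiu,uvxyk] -> 7 lines: crnz jli rtl qsrig yiu uvxyk jifjb
Hunk 2: at line 4 remove [yiu,uvxyk] add [kxbbe,dxl] -> 7 lines: crnz jli rtl qsrig kxbbe dxl jifjb
Hunk 3: at line 1 remove [rtl,qsrig,kxbbe] add [tbr] -> 5 lines: crnz jli tbr dxl jifjb
Hunk 4: at line 1 remove [tbr] add [qkrj] -> 5 lines: crnz jli qkrj dxl jifjb
Hunk 5: at line 1 remove [qkrj] add [cwe,hmug] -> 6 lines: crnz jli cwe hmug dxl jifjb
Final line count: 6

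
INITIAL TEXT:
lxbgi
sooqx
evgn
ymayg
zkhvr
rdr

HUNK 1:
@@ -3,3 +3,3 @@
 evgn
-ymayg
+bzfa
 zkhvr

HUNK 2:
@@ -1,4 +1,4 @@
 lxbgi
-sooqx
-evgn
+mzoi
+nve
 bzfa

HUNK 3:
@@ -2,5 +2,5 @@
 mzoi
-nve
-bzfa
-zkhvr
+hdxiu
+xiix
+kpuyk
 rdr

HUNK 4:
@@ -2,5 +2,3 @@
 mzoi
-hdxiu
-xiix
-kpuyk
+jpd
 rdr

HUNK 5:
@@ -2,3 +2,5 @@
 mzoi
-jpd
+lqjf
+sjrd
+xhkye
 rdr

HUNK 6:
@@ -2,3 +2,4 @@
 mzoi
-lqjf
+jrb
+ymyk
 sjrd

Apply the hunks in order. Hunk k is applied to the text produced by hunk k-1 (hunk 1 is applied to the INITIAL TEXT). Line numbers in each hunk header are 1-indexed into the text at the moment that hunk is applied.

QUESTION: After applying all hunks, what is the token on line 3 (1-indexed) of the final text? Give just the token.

Answer: jrb

Derivation:
Hunk 1: at line 3 remove [ymayg] add [bzfa] -> 6 lines: lxbgi sooqx evgn bzfa zkhvr rdr
Hunk 2: at line 1 remove [sooqx,evgn] add [mzoi,nve] -> 6 lines: lxbgi mzoi nve bzfa zkhvr rdr
Hunk 3: at line 2 remove [nve,bzfa,zkhvr] add [hdxiu,xiix,kpuyk] -> 6 lines: lxbgi mzoi hdxiu xiix kpuyk rdr
Hunk 4: at line 2 remove [hdxiu,xiix,kpuyk] add [jpd] -> 4 lines: lxbgi mzoi jpd rdr
Hunk 5: at line 2 remove [jpd] add [lqjf,sjrd,xhkye] -> 6 lines: lxbgi mzoi lqjf sjrd xhkye rdr
Hunk 6: at line 2 remove [lqjf] add [jrb,ymyk] -> 7 lines: lxbgi mzoi jrb ymyk sjrd xhkye rdr
Final line 3: jrb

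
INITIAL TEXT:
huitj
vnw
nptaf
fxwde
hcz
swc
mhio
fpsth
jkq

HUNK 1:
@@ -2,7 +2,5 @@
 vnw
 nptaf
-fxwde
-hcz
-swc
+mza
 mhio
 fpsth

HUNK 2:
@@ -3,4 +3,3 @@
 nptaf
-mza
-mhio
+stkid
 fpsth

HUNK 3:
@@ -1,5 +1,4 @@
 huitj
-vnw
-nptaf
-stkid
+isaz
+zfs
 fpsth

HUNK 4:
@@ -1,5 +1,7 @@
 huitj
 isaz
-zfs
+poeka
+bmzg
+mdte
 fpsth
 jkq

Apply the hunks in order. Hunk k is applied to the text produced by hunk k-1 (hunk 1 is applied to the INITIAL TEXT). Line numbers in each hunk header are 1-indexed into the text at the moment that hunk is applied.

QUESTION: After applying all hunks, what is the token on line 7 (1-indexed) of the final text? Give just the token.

Answer: jkq

Derivation:
Hunk 1: at line 2 remove [fxwde,hcz,swc] add [mza] -> 7 lines: huitj vnw nptaf mza mhio fpsth jkq
Hunk 2: at line 3 remove [mza,mhio] add [stkid] -> 6 lines: huitj vnw nptaf stkid fpsth jkq
Hunk 3: at line 1 remove [vnw,nptaf,stkid] add [isaz,zfs] -> 5 lines: huitj isaz zfs fpsth jkq
Hunk 4: at line 1 remove [zfs] add [poeka,bmzg,mdte] -> 7 lines: huitj isaz poeka bmzg mdte fpsth jkq
Final line 7: jkq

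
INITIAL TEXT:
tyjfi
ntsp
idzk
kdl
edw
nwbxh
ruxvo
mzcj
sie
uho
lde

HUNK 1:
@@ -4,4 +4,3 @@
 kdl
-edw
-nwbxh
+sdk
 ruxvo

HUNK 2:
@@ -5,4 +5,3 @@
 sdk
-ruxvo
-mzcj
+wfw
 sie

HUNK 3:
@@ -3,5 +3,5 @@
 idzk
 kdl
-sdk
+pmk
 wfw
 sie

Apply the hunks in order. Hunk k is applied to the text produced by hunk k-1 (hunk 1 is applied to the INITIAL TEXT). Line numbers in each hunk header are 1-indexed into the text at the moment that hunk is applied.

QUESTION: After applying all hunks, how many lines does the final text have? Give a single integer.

Answer: 9

Derivation:
Hunk 1: at line 4 remove [edw,nwbxh] add [sdk] -> 10 lines: tyjfi ntsp idzk kdl sdk ruxvo mzcj sie uho lde
Hunk 2: at line 5 remove [ruxvo,mzcj] add [wfw] -> 9 lines: tyjfi ntsp idzk kdl sdk wfw sie uho lde
Hunk 3: at line 3 remove [sdk] add [pmk] -> 9 lines: tyjfi ntsp idzk kdl pmk wfw sie uho lde
Final line count: 9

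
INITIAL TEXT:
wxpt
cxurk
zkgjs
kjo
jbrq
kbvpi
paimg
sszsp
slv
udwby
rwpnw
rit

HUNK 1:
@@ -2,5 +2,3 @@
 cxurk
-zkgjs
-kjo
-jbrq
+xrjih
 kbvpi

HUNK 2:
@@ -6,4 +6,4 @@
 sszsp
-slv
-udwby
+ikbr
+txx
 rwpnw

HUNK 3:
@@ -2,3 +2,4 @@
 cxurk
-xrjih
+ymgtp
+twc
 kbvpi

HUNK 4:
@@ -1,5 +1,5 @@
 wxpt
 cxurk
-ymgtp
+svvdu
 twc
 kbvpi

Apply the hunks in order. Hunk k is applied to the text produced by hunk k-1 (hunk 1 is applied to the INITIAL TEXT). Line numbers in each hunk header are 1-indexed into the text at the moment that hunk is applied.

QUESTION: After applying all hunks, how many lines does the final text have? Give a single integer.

Hunk 1: at line 2 remove [zkgjs,kjo,jbrq] add [xrjih] -> 10 lines: wxpt cxurk xrjih kbvpi paimg sszsp slv udwby rwpnw rit
Hunk 2: at line 6 remove [slv,udwby] add [ikbr,txx] -> 10 lines: wxpt cxurk xrjih kbvpi paimg sszsp ikbr txx rwpnw rit
Hunk 3: at line 2 remove [xrjih] add [ymgtp,twc] -> 11 lines: wxpt cxurk ymgtp twc kbvpi paimg sszsp ikbr txx rwpnw rit
Hunk 4: at line 1 remove [ymgtp] add [svvdu] -> 11 lines: wxpt cxurk svvdu twc kbvpi paimg sszsp ikbr txx rwpnw rit
Final line count: 11

Answer: 11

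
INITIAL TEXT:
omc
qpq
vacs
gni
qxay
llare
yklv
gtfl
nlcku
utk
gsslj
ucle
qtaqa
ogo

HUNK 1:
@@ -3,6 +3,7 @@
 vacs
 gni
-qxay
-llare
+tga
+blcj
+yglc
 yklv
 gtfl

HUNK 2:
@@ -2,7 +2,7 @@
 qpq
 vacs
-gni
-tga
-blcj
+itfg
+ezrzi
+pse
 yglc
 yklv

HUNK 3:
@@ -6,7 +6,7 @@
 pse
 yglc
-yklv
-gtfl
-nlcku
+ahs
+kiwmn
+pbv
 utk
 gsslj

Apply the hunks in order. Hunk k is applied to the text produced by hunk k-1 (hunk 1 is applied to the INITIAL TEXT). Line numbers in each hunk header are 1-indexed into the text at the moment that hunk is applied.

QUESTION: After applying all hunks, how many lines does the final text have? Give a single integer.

Hunk 1: at line 3 remove [qxay,llare] add [tga,blcj,yglc] -> 15 lines: omc qpq vacs gni tga blcj yglc yklv gtfl nlcku utk gsslj ucle qtaqa ogo
Hunk 2: at line 2 remove [gni,tga,blcj] add [itfg,ezrzi,pse] -> 15 lines: omc qpq vacs itfg ezrzi pse yglc yklv gtfl nlcku utk gsslj ucle qtaqa ogo
Hunk 3: at line 6 remove [yklv,gtfl,nlcku] add [ahs,kiwmn,pbv] -> 15 lines: omc qpq vacs itfg ezrzi pse yglc ahs kiwmn pbv utk gsslj ucle qtaqa ogo
Final line count: 15

Answer: 15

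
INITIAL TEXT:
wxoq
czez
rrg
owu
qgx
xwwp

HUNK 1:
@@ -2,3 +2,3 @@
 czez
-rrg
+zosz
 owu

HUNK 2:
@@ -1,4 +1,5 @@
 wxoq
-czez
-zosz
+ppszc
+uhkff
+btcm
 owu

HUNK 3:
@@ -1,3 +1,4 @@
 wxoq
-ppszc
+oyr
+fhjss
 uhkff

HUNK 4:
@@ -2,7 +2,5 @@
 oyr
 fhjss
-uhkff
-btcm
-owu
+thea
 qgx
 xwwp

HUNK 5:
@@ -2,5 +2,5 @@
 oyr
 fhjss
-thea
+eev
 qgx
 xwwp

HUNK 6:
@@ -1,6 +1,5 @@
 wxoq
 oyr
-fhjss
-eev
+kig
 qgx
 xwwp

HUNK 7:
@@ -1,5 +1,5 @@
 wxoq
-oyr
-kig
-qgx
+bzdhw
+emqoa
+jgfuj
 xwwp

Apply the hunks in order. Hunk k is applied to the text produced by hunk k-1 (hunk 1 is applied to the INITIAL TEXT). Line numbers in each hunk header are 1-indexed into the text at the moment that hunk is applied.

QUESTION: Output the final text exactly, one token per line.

Hunk 1: at line 2 remove [rrg] add [zosz] -> 6 lines: wxoq czez zosz owu qgx xwwp
Hunk 2: at line 1 remove [czez,zosz] add [ppszc,uhkff,btcm] -> 7 lines: wxoq ppszc uhkff btcm owu qgx xwwp
Hunk 3: at line 1 remove [ppszc] add [oyr,fhjss] -> 8 lines: wxoq oyr fhjss uhkff btcm owu qgx xwwp
Hunk 4: at line 2 remove [uhkff,btcm,owu] add [thea] -> 6 lines: wxoq oyr fhjss thea qgx xwwp
Hunk 5: at line 2 remove [thea] add [eev] -> 6 lines: wxoq oyr fhjss eev qgx xwwp
Hunk 6: at line 1 remove [fhjss,eev] add [kig] -> 5 lines: wxoq oyr kig qgx xwwp
Hunk 7: at line 1 remove [oyr,kig,qgx] add [bzdhw,emqoa,jgfuj] -> 5 lines: wxoq bzdhw emqoa jgfuj xwwp

Answer: wxoq
bzdhw
emqoa
jgfuj
xwwp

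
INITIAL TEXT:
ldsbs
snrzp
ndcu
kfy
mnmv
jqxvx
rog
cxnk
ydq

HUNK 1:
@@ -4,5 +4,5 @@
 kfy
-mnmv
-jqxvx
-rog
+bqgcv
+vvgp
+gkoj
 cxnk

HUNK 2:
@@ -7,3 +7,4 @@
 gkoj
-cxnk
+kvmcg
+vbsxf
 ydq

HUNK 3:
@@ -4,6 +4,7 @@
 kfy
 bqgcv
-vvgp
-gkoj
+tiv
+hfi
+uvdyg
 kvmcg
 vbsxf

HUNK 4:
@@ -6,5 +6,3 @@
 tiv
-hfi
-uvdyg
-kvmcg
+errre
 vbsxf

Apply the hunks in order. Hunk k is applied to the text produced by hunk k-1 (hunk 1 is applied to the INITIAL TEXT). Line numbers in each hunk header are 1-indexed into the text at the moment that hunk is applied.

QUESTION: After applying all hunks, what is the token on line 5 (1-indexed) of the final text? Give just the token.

Answer: bqgcv

Derivation:
Hunk 1: at line 4 remove [mnmv,jqxvx,rog] add [bqgcv,vvgp,gkoj] -> 9 lines: ldsbs snrzp ndcu kfy bqgcv vvgp gkoj cxnk ydq
Hunk 2: at line 7 remove [cxnk] add [kvmcg,vbsxf] -> 10 lines: ldsbs snrzp ndcu kfy bqgcv vvgp gkoj kvmcg vbsxf ydq
Hunk 3: at line 4 remove [vvgp,gkoj] add [tiv,hfi,uvdyg] -> 11 lines: ldsbs snrzp ndcu kfy bqgcv tiv hfi uvdyg kvmcg vbsxf ydq
Hunk 4: at line 6 remove [hfi,uvdyg,kvmcg] add [errre] -> 9 lines: ldsbs snrzp ndcu kfy bqgcv tiv errre vbsxf ydq
Final line 5: bqgcv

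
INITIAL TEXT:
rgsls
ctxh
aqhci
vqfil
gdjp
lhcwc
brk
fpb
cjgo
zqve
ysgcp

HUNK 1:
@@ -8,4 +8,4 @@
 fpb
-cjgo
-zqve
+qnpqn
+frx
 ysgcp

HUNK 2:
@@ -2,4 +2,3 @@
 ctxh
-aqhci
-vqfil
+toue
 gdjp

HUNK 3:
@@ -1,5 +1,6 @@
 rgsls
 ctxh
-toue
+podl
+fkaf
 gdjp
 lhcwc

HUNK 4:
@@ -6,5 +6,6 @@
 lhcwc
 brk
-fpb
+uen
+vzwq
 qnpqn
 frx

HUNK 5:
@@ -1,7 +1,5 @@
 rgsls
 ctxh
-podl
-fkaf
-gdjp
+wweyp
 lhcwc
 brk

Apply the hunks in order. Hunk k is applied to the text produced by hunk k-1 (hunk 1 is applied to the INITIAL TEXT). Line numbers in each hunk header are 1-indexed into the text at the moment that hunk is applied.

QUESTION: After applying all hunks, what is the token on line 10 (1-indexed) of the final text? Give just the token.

Answer: ysgcp

Derivation:
Hunk 1: at line 8 remove [cjgo,zqve] add [qnpqn,frx] -> 11 lines: rgsls ctxh aqhci vqfil gdjp lhcwc brk fpb qnpqn frx ysgcp
Hunk 2: at line 2 remove [aqhci,vqfil] add [toue] -> 10 lines: rgsls ctxh toue gdjp lhcwc brk fpb qnpqn frx ysgcp
Hunk 3: at line 1 remove [toue] add [podl,fkaf] -> 11 lines: rgsls ctxh podl fkaf gdjp lhcwc brk fpb qnpqn frx ysgcp
Hunk 4: at line 6 remove [fpb] add [uen,vzwq] -> 12 lines: rgsls ctxh podl fkaf gdjp lhcwc brk uen vzwq qnpqn frx ysgcp
Hunk 5: at line 1 remove [podl,fkaf,gdjp] add [wweyp] -> 10 lines: rgsls ctxh wweyp lhcwc brk uen vzwq qnpqn frx ysgcp
Final line 10: ysgcp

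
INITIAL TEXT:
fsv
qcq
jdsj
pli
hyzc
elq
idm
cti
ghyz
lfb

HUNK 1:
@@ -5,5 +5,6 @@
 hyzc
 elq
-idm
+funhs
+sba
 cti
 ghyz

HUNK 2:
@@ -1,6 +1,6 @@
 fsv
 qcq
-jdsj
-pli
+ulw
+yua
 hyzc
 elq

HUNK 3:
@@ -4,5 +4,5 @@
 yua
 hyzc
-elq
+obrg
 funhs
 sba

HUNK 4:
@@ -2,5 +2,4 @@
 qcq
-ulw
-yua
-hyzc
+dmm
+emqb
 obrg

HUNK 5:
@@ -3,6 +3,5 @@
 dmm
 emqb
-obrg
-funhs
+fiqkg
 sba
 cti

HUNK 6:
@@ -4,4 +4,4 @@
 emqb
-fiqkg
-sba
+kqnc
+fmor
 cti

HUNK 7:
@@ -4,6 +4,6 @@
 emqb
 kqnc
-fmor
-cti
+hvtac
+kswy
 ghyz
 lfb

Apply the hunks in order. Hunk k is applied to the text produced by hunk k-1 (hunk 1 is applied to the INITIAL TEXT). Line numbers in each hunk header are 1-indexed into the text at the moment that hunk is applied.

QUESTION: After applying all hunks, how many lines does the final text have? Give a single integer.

Hunk 1: at line 5 remove [idm] add [funhs,sba] -> 11 lines: fsv qcq jdsj pli hyzc elq funhs sba cti ghyz lfb
Hunk 2: at line 1 remove [jdsj,pli] add [ulw,yua] -> 11 lines: fsv qcq ulw yua hyzc elq funhs sba cti ghyz lfb
Hunk 3: at line 4 remove [elq] add [obrg] -> 11 lines: fsv qcq ulw yua hyzc obrg funhs sba cti ghyz lfb
Hunk 4: at line 2 remove [ulw,yua,hyzc] add [dmm,emqb] -> 10 lines: fsv qcq dmm emqb obrg funhs sba cti ghyz lfb
Hunk 5: at line 3 remove [obrg,funhs] add [fiqkg] -> 9 lines: fsv qcq dmm emqb fiqkg sba cti ghyz lfb
Hunk 6: at line 4 remove [fiqkg,sba] add [kqnc,fmor] -> 9 lines: fsv qcq dmm emqb kqnc fmor cti ghyz lfb
Hunk 7: at line 4 remove [fmor,cti] add [hvtac,kswy] -> 9 lines: fsv qcq dmm emqb kqnc hvtac kswy ghyz lfb
Final line count: 9

Answer: 9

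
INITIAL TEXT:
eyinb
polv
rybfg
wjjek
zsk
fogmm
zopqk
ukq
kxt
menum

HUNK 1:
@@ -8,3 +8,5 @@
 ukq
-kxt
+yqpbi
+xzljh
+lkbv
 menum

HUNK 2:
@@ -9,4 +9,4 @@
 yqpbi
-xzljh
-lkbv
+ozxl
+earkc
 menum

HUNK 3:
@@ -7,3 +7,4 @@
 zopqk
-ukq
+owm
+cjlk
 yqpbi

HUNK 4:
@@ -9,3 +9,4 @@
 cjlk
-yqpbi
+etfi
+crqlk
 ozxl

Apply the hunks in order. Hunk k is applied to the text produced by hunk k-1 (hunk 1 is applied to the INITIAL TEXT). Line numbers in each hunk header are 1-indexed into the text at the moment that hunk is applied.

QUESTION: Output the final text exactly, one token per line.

Answer: eyinb
polv
rybfg
wjjek
zsk
fogmm
zopqk
owm
cjlk
etfi
crqlk
ozxl
earkc
menum

Derivation:
Hunk 1: at line 8 remove [kxt] add [yqpbi,xzljh,lkbv] -> 12 lines: eyinb polv rybfg wjjek zsk fogmm zopqk ukq yqpbi xzljh lkbv menum
Hunk 2: at line 9 remove [xzljh,lkbv] add [ozxl,earkc] -> 12 lines: eyinb polv rybfg wjjek zsk fogmm zopqk ukq yqpbi ozxl earkc menum
Hunk 3: at line 7 remove [ukq] add [owm,cjlk] -> 13 lines: eyinb polv rybfg wjjek zsk fogmm zopqk owm cjlk yqpbi ozxl earkc menum
Hunk 4: at line 9 remove [yqpbi] add [etfi,crqlk] -> 14 lines: eyinb polv rybfg wjjek zsk fogmm zopqk owm cjlk etfi crqlk ozxl earkc menum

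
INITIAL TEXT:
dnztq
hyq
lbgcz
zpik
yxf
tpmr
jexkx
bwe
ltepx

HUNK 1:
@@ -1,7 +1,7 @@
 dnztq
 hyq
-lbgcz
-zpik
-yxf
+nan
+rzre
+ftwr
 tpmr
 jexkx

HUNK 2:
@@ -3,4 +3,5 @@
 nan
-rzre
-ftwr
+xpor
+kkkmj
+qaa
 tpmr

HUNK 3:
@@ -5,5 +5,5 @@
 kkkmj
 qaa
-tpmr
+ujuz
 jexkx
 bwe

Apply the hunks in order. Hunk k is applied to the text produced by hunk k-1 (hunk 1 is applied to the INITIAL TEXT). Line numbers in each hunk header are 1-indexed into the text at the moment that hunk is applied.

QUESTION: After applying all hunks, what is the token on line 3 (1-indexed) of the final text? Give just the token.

Hunk 1: at line 1 remove [lbgcz,zpik,yxf] add [nan,rzre,ftwr] -> 9 lines: dnztq hyq nan rzre ftwr tpmr jexkx bwe ltepx
Hunk 2: at line 3 remove [rzre,ftwr] add [xpor,kkkmj,qaa] -> 10 lines: dnztq hyq nan xpor kkkmj qaa tpmr jexkx bwe ltepx
Hunk 3: at line 5 remove [tpmr] add [ujuz] -> 10 lines: dnztq hyq nan xpor kkkmj qaa ujuz jexkx bwe ltepx
Final line 3: nan

Answer: nan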